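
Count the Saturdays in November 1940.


November 1940 has 30 days
Anchor: Jan 1, 1940. With p = 1940 - 1 = 1939: (p + p//4 - p//100 + p//400) mod 7 = (1939 + 484 - 19 + 4) mod 7 = 2408 mod 7 = 0 -> Monday (Mon=0 ... Sun=6)
Days before November (Jan-Oct): 305; November 1 index = (0 + 305) mod 7 = 4 -> Friday
First Saturday is November 2
Saturdays: 2, 9, 16, 23, 30

5 Saturdays


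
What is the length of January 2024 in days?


January 2024

31 days


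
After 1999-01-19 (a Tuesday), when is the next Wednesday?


Current: Tuesday
Target: Wednesday
Days ahead: 1

Next Wednesday: 1999-01-20


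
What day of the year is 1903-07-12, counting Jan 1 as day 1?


Date: July 12, 1903
Days in months 1 through 6: 181
Plus 12 days in July

Day of year: 193


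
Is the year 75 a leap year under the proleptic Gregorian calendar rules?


Gregorian leap year rule: divisible by 4, but not by 100, unless also by 400.
75 is not divisible by 4 -> not a leap year

No


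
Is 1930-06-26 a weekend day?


Anchor: Jan 1, 1930. With p = 1930 - 1 = 1929: (p + p//4 - p//100 + p//400) mod 7 = (1929 + 482 - 19 + 4) mod 7 = 2396 mod 7 = 2 -> Wednesday (Mon=0 ... Sun=6)
Day of year: 177; offset = 176
Weekday index = (2 + 176) mod 7 = 3 -> Thursday
Weekend days: Saturday, Sunday

No


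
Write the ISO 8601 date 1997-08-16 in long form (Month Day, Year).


ISO 1997-08-16 parses as year=1997, month=08, day=16
Month 8 -> August

August 16, 1997


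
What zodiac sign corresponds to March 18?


Date: March 18
Conventional tropical zodiac dates: Pisces from February 19 onward; Aries starts March 21
March 18 falls within the Pisces range

Pisces


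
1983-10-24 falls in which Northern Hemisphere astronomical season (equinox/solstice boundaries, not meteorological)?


Date: October 24
Astronomical Autumn (approx.; exact equinox/solstice day varies by year): September 22 to December 20
October 24 falls within the Autumn window

Autumn


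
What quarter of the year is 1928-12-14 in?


Month: December (month 12)
Q1: Jan-Mar, Q2: Apr-Jun, Q3: Jul-Sep, Q4: Oct-Dec

Q4


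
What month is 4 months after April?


April is month 4
4 + 4 = 8

August


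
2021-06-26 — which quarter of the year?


Month: June (month 6)
Q1: Jan-Mar, Q2: Apr-Jun, Q3: Jul-Sep, Q4: Oct-Dec

Q2


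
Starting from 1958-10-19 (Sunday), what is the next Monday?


Current: Sunday
Target: Monday
Days ahead: 1

Next Monday: 1958-10-20


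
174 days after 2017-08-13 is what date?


Start: 2017-08-13, add 174 days
August 2017 has 31 days: 31 - 13 = 18 days to August 31 -> 156 left
September 2017 has 30 days -> 126 left
October 2017 has 31 days -> 95 left
November 2017 has 30 days -> 65 left
December 2017 has 31 days -> 34 left
January 2018 has 31 days -> 3 left
February 2018: 3 <= 28 -> lands on February 3

Result: 2018-02-03


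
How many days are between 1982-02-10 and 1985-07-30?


From 1982-02-10 to 1985-07-30
1982-02-10: days before February = 31; day of year = 31 + 10 = 41
1985-07-30: days before July = 31 + 28 + 31 + 30 + 31 + 30 = 181 (1985 is not a leap year); day of year = 181 + 30 = 211
Rest of 1982: 365 - 41 = 324
Full years 1983 (365), 1984 (366): 731
Total = 324 + 731 + 211 = 1266

1266 days


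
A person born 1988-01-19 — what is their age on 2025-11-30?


Birth: 1988-01-19
Reference: 2025-11-30
Year difference: 2025 - 1988 = 37

37 years old


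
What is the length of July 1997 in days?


July 1997

31 days


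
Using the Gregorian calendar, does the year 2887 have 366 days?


Gregorian leap year rule: divisible by 4, but not by 100, unless also by 400.
2887 is not divisible by 4 -> not a leap year

No


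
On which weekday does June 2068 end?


June 2068 has 30 days
Anchor: Jan 1, 2068. With p = 2068 - 1 = 2067: (p + p//4 - p//100 + p//400) mod 7 = (2067 + 516 - 20 + 5) mod 7 = 2568 mod 7 = 6 -> Sunday (Mon=0 ... Sun=6)
Days before June (Jan-May): 152; June 1 index = (6 + 152) mod 7 = 4 -> Friday
Last day offset: 30 - 1 = 29 days
Weekday index = (4 + 29) mod 7 = 5

Saturday, June 30


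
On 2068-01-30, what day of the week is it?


Date: January 30, 2068
Anchor: Jan 1, 2068. With p = 2068 - 1 = 2067: (p + p//4 - p//100 + p//400) mod 7 = (2067 + 516 - 20 + 5) mod 7 = 2568 mod 7 = 6 -> Sunday (Mon=0 ... Sun=6)
Days into year = 30 - 1 = 29
Weekday index = (6 + 29) mod 7 = 0

Day of the week: Monday


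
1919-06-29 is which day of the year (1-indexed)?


Date: June 29, 1919
Days in months 1 through 5: 151
Plus 29 days in June

Day of year: 180


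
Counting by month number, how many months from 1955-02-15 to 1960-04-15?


From February 1955 to April 1960
5 years * 12 = 60 months, plus 2 months = 62

62 months


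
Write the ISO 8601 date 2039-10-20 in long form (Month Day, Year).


ISO 2039-10-20 parses as year=2039, month=10, day=20
Month 10 -> October

October 20, 2039


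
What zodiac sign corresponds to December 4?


Date: December 4
Conventional tropical zodiac dates: Sagittarius from November 22 onward; Capricorn starts December 22
December 4 falls within the Sagittarius range

Sagittarius


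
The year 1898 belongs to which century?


Century = (year - 1) // 100 + 1
= (1898 - 1) // 100 + 1
= 1897 // 100 + 1
= 18 + 1

19th century


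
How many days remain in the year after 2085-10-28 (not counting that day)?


Day of year: 301 of 365
Remaining = 365 - 301

64 days


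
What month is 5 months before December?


December is month 12
12 - 5 = 7

July


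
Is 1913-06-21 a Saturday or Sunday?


Anchor: Jan 1, 1913. With p = 1913 - 1 = 1912: (p + p//4 - p//100 + p//400) mod 7 = (1912 + 478 - 19 + 4) mod 7 = 2375 mod 7 = 2 -> Wednesday (Mon=0 ... Sun=6)
Day of year: 172; offset = 171
Weekday index = (2 + 171) mod 7 = 5 -> Saturday
Weekend days: Saturday, Sunday

Yes


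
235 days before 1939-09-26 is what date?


Start: 1939-09-26, subtract 235 days
Back 26 days from September 26 reaches August 31, 1939 -> 209 left
August 1939 has 31 days -> back to July 31, 1939 -> 178 left
July 1939 has 31 days -> back to June 30, 1939 -> 147 left
June 1939 has 30 days -> back to May 31, 1939 -> 117 left
May 1939 has 31 days -> back to April 30, 1939 -> 86 left
April 1939 has 30 days -> back to March 31, 1939 -> 56 left
March 1939 has 31 days -> back to February 28, 1939 -> 25 left
February 1939: 28 - 25 = 3 -> lands on February 3

Result: 1939-02-03


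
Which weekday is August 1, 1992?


Target: August 1, 1992
Anchor: Jan 1, 1992. With p = 1992 - 1 = 1991: (p + p//4 - p//100 + p//400) mod 7 = (1991 + 497 - 19 + 4) mod 7 = 2473 mod 7 = 2 -> Wednesday (Mon=0 ... Sun=6)
Days before August (Jan-Jul): 213 days
Weekday index = (2 + 213) mod 7 = 5

Saturday


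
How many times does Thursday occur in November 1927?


November 1927 has 30 days
Anchor: Jan 1, 1927. With p = 1927 - 1 = 1926: (p + p//4 - p//100 + p//400) mod 7 = (1926 + 481 - 19 + 4) mod 7 = 2392 mod 7 = 5 -> Saturday (Mon=0 ... Sun=6)
Days before November (Jan-Oct): 304; November 1 index = (5 + 304) mod 7 = 1 -> Tuesday
First Thursday is November 3
Thursdays: 3, 10, 17, 24

4 Thursdays


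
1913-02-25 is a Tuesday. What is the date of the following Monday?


Current: Tuesday
Target: Monday
Days ahead: 6

Next Monday: 1913-03-03


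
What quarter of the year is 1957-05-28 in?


Month: May (month 5)
Q1: Jan-Mar, Q2: Apr-Jun, Q3: Jul-Sep, Q4: Oct-Dec

Q2


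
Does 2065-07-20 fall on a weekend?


Anchor: Jan 1, 2065. With p = 2065 - 1 = 2064: (p + p//4 - p//100 + p//400) mod 7 = (2064 + 516 - 20 + 5) mod 7 = 2565 mod 7 = 3 -> Thursday (Mon=0 ... Sun=6)
Day of year: 201; offset = 200
Weekday index = (3 + 200) mod 7 = 0 -> Monday
Weekend days: Saturday, Sunday

No


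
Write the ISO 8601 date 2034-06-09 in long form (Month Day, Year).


ISO 2034-06-09 parses as year=2034, month=06, day=09
Month 6 -> June

June 9, 2034


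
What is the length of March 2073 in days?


March 2073

31 days


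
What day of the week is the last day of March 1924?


March 1924 has 31 days
Anchor: Jan 1, 1924. With p = 1924 - 1 = 1923: (p + p//4 - p//100 + p//400) mod 7 = (1923 + 480 - 19 + 4) mod 7 = 2388 mod 7 = 1 -> Tuesday (Mon=0 ... Sun=6)
Days before March (Jan-Feb): 60; March 1 index = (1 + 60) mod 7 = 5 -> Saturday
Last day offset: 31 - 1 = 30 days
Weekday index = (5 + 30) mod 7 = 0

Monday, March 31


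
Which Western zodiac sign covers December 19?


Date: December 19
Conventional tropical zodiac dates: Sagittarius from November 22 onward; Capricorn starts December 22
December 19 falls within the Sagittarius range

Sagittarius


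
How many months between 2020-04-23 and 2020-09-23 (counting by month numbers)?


From April 2020 to September 2020
0 years * 12 = 0 months, plus 5 months = 5

5 months


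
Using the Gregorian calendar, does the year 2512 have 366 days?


Gregorian leap year rule: divisible by 4, but not by 100, unless also by 400.
2512 is divisible by 4 but not 100 -> leap year

Yes


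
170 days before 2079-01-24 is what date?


Start: 2079-01-24, subtract 170 days
Back 24 days from January 24 reaches December 31, 2078 -> 146 left
December 2078 has 31 days -> back to November 30, 2078 -> 115 left
November 2078 has 30 days -> back to October 31, 2078 -> 85 left
October 2078 has 31 days -> back to September 30, 2078 -> 54 left
September 2078 has 30 days -> back to August 31, 2078 -> 24 left
August 2078: 31 - 24 = 7 -> lands on August 7

Result: 2078-08-07


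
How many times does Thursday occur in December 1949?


December 1949 has 31 days
Anchor: Jan 1, 1949. With p = 1949 - 1 = 1948: (p + p//4 - p//100 + p//400) mod 7 = (1948 + 487 - 19 + 4) mod 7 = 2420 mod 7 = 5 -> Saturday (Mon=0 ... Sun=6)
Days before December (Jan-Nov): 334; December 1 index = (5 + 334) mod 7 = 3 -> Thursday
First Thursday is December 1
Thursdays: 1, 8, 15, 22, 29

5 Thursdays


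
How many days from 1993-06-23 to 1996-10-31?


From 1993-06-23 to 1996-10-31
1993-06-23: days before June = 31 + 28 + 31 + 30 + 31 = 151 (1993 is not a leap year); day of year = 151 + 23 = 174
1996-10-31: days before October = 31 + 29 + 31 + 30 + 31 + 30 + 31 + 31 + 30 = 274 (1996 is a leap year); day of year = 274 + 31 = 305
Rest of 1993: 365 - 174 = 191
Full years 1994 (365), 1995 (365): 730
Total = 191 + 730 + 305 = 1226

1226 days


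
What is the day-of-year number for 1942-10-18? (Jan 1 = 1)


Date: October 18, 1942
Days in months 1 through 9: 273
Plus 18 days in October

Day of year: 291


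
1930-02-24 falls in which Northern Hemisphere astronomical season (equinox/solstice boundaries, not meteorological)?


Date: February 24
Astronomical Winter (approx.; exact equinox/solstice day varies by year): December 21 to March 19
February 24 falls within the Winter window

Winter


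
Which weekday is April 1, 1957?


Target: April 1, 1957
Anchor: Jan 1, 1957. With p = 1957 - 1 = 1956: (p + p//4 - p//100 + p//400) mod 7 = (1956 + 489 - 19 + 4) mod 7 = 2430 mod 7 = 1 -> Tuesday (Mon=0 ... Sun=6)
Days before April (Jan-Mar): 90 days
Weekday index = (1 + 90) mod 7 = 0

Monday


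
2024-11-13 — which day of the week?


Date: November 13, 2024
Anchor: Jan 1, 2024. With p = 2024 - 1 = 2023: (p + p//4 - p//100 + p//400) mod 7 = (2023 + 505 - 20 + 5) mod 7 = 2513 mod 7 = 0 -> Monday (Mon=0 ... Sun=6)
Days before November (Jan-Oct): 305; offset = 305 + 13 - 1 = 317
Weekday index = (0 + 317) mod 7 = 2

Day of the week: Wednesday


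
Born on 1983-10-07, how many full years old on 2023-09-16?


Birth: 1983-10-07
Reference: 2023-09-16
Year difference: 2023 - 1983 = 40
Birthday not yet reached in 2023, subtract 1

39 years old


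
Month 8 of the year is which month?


Month 8 of 12

August


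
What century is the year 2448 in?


Century = (year - 1) // 100 + 1
= (2448 - 1) // 100 + 1
= 2447 // 100 + 1
= 24 + 1

25th century


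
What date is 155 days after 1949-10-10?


Start: 1949-10-10, add 155 days
October 1949 has 31 days: 31 - 10 = 21 days to October 31 -> 134 left
November 1949 has 30 days -> 104 left
December 1949 has 31 days -> 73 left
January 1950 has 31 days -> 42 left
February 1950 has 28 days -> 14 left
March 1950: 14 <= 31 -> lands on March 14

Result: 1950-03-14


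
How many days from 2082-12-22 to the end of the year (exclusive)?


Day of year: 356 of 365
Remaining = 365 - 356

9 days


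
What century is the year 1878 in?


Century = (year - 1) // 100 + 1
= (1878 - 1) // 100 + 1
= 1877 // 100 + 1
= 18 + 1

19th century


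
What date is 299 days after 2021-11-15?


Start: 2021-11-15, add 299 days
November 2021 has 30 days: 30 - 15 = 15 days to November 30 -> 284 left
December 2021 has 31 days -> 253 left
January 2022 has 31 days -> 222 left
February 2022 has 28 days -> 194 left
March 2022 has 31 days -> 163 left
April 2022 has 30 days -> 133 left
May 2022 has 31 days -> 102 left
June 2022 has 30 days -> 72 left
July 2022 has 31 days -> 41 left
August 2022 has 31 days -> 10 left
September 2022: 10 <= 30 -> lands on September 10

Result: 2022-09-10


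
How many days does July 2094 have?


July 2094

31 days


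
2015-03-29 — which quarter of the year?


Month: March (month 3)
Q1: Jan-Mar, Q2: Apr-Jun, Q3: Jul-Sep, Q4: Oct-Dec

Q1


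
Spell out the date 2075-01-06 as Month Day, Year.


ISO 2075-01-06 parses as year=2075, month=01, day=06
Month 1 -> January

January 6, 2075


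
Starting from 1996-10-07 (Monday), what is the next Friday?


Current: Monday
Target: Friday
Days ahead: 4

Next Friday: 1996-10-11


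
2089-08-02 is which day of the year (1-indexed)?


Date: August 2, 2089
Days in months 1 through 7: 212
Plus 2 days in August

Day of year: 214


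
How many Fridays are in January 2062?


January 2062 has 31 days
Anchor: Jan 1, 2062. With p = 2062 - 1 = 2061: (p + p//4 - p//100 + p//400) mod 7 = (2061 + 515 - 20 + 5) mod 7 = 2561 mod 7 = 6 -> Sunday (Mon=0 ... Sun=6)
January 1 is the anchor itself -> Sunday
First Friday is January 6
Fridays: 6, 13, 20, 27

4 Fridays


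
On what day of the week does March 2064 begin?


Target: March 1, 2064
Anchor: Jan 1, 2064. With p = 2064 - 1 = 2063: (p + p//4 - p//100 + p//400) mod 7 = (2063 + 515 - 20 + 5) mod 7 = 2563 mod 7 = 1 -> Tuesday (Mon=0 ... Sun=6)
Days before March (Jan-Feb): 60 days
Weekday index = (1 + 60) mod 7 = 5

Saturday


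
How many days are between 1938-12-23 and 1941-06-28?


From 1938-12-23 to 1941-06-28
1938-12-23: days before December = 31 + 28 + 31 + 30 + 31 + 30 + 31 + 31 + 30 + 31 + 30 = 334 (1938 is not a leap year); day of year = 334 + 23 = 357
1941-06-28: days before June = 31 + 28 + 31 + 30 + 31 = 151 (1941 is not a leap year); day of year = 151 + 28 = 179
Rest of 1938: 365 - 357 = 8
Full years 1939 (365), 1940 (366): 731
Total = 8 + 731 + 179 = 918

918 days


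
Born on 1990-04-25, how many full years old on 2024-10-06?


Birth: 1990-04-25
Reference: 2024-10-06
Year difference: 2024 - 1990 = 34

34 years old


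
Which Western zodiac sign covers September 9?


Date: September 9
Conventional tropical zodiac dates: Virgo from August 23 onward; Libra starts September 23
September 9 falls within the Virgo range

Virgo


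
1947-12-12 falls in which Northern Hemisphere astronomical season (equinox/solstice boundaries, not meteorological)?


Date: December 12
Astronomical Autumn (approx.; exact equinox/solstice day varies by year): September 22 to December 20
December 12 falls within the Autumn window

Autumn


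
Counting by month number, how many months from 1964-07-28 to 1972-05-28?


From July 1964 to May 1972
8 years * 12 = 96 months, minus 2 months = 94

94 months


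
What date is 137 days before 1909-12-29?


Start: 1909-12-29, subtract 137 days
Back 29 days from December 29 reaches November 30, 1909 -> 108 left
November 1909 has 30 days -> back to October 31, 1909 -> 78 left
October 1909 has 31 days -> back to September 30, 1909 -> 47 left
September 1909 has 30 days -> back to August 31, 1909 -> 17 left
August 1909: 31 - 17 = 14 -> lands on August 14

Result: 1909-08-14


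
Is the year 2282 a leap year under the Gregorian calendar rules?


Gregorian leap year rule: divisible by 4, but not by 100, unless also by 400.
2282 is not divisible by 4 -> not a leap year

No


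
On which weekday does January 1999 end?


January 1999 has 31 days
Anchor: Jan 1, 1999. With p = 1999 - 1 = 1998: (p + p//4 - p//100 + p//400) mod 7 = (1998 + 499 - 19 + 4) mod 7 = 2482 mod 7 = 4 -> Friday (Mon=0 ... Sun=6)
January 1 is the anchor itself -> Friday
Last day offset: 31 - 1 = 30 days
Weekday index = (4 + 30) mod 7 = 6

Sunday, January 31


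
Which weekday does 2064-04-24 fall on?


Date: April 24, 2064
Anchor: Jan 1, 2064. With p = 2064 - 1 = 2063: (p + p//4 - p//100 + p//400) mod 7 = (2063 + 515 - 20 + 5) mod 7 = 2563 mod 7 = 1 -> Tuesday (Mon=0 ... Sun=6)
Days before April (Jan-Mar): 91; offset = 91 + 24 - 1 = 114
Weekday index = (1 + 114) mod 7 = 3

Day of the week: Thursday


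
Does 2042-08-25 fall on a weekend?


Anchor: Jan 1, 2042. With p = 2042 - 1 = 2041: (p + p//4 - p//100 + p//400) mod 7 = (2041 + 510 - 20 + 5) mod 7 = 2536 mod 7 = 2 -> Wednesday (Mon=0 ... Sun=6)
Day of year: 237; offset = 236
Weekday index = (2 + 236) mod 7 = 0 -> Monday
Weekend days: Saturday, Sunday

No


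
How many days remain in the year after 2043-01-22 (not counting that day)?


Day of year: 22 of 365
Remaining = 365 - 22

343 days


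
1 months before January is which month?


January is month 1
1 - 1 = 0; wrap: 0 + 12 = 12

December


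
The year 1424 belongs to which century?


Century = (year - 1) // 100 + 1
= (1424 - 1) // 100 + 1
= 1423 // 100 + 1
= 14 + 1

15th century


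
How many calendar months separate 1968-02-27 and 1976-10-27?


From February 1968 to October 1976
8 years * 12 = 96 months, plus 8 months = 104

104 months


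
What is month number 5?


Month 5 of 12

May


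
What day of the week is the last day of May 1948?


May 1948 has 31 days
Anchor: Jan 1, 1948. With p = 1948 - 1 = 1947: (p + p//4 - p//100 + p//400) mod 7 = (1947 + 486 - 19 + 4) mod 7 = 2418 mod 7 = 3 -> Thursday (Mon=0 ... Sun=6)
Days before May (Jan-Apr): 121; May 1 index = (3 + 121) mod 7 = 5 -> Saturday
Last day offset: 31 - 1 = 30 days
Weekday index = (5 + 30) mod 7 = 0

Monday, May 31


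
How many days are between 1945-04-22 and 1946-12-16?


From 1945-04-22 to 1946-12-16
1945-04-22: days before April = 31 + 28 + 31 = 90 (1945 is not a leap year); day of year = 90 + 22 = 112
1946-12-16: days before December = 31 + 28 + 31 + 30 + 31 + 30 + 31 + 31 + 30 + 31 + 30 = 334 (1946 is not a leap year); day of year = 334 + 16 = 350
Rest of 1945: 365 - 112 = 253
Total = 253 + 350 = 603

603 days


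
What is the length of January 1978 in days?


January 1978

31 days


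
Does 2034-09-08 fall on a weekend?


Anchor: Jan 1, 2034. With p = 2034 - 1 = 2033: (p + p//4 - p//100 + p//400) mod 7 = (2033 + 508 - 20 + 5) mod 7 = 2526 mod 7 = 6 -> Sunday (Mon=0 ... Sun=6)
Day of year: 251; offset = 250
Weekday index = (6 + 250) mod 7 = 4 -> Friday
Weekend days: Saturday, Sunday

No


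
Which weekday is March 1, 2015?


Target: March 1, 2015
Anchor: Jan 1, 2015. With p = 2015 - 1 = 2014: (p + p//4 - p//100 + p//400) mod 7 = (2014 + 503 - 20 + 5) mod 7 = 2502 mod 7 = 3 -> Thursday (Mon=0 ... Sun=6)
Days before March (Jan-Feb): 59 days
Weekday index = (3 + 59) mod 7 = 6

Sunday


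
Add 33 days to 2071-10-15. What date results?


Start: 2071-10-15, add 33 days
October 2071 has 31 days: 31 - 15 = 16 days to October 31 -> 17 left
November 2071: 17 <= 30 -> lands on November 17

Result: 2071-11-17


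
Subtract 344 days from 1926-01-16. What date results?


Start: 1926-01-16, subtract 344 days
Back 16 days from January 16 reaches December 31, 1925 -> 328 left
December 1925 has 31 days -> back to November 30, 1925 -> 297 left
November 1925 has 30 days -> back to October 31, 1925 -> 267 left
October 1925 has 31 days -> back to September 30, 1925 -> 236 left
September 1925 has 30 days -> back to August 31, 1925 -> 206 left
August 1925 has 31 days -> back to July 31, 1925 -> 175 left
July 1925 has 31 days -> back to June 30, 1925 -> 144 left
June 1925 has 30 days -> back to May 31, 1925 -> 114 left
May 1925 has 31 days -> back to April 30, 1925 -> 83 left
April 1925 has 30 days -> back to March 31, 1925 -> 53 left
March 1925 has 31 days -> back to February 28, 1925 -> 22 left
February 1925: 28 - 22 = 6 -> lands on February 6

Result: 1925-02-06


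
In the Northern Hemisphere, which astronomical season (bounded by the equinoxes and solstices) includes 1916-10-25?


Date: October 25
Astronomical Autumn (approx.; exact equinox/solstice day varies by year): September 22 to December 20
October 25 falls within the Autumn window

Autumn


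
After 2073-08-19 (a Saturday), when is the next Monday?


Current: Saturday
Target: Monday
Days ahead: 2

Next Monday: 2073-08-21


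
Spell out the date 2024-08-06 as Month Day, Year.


ISO 2024-08-06 parses as year=2024, month=08, day=06
Month 8 -> August

August 6, 2024


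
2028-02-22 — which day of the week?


Date: February 22, 2028
Anchor: Jan 1, 2028. With p = 2028 - 1 = 2027: (p + p//4 - p//100 + p//400) mod 7 = (2027 + 506 - 20 + 5) mod 7 = 2518 mod 7 = 5 -> Saturday (Mon=0 ... Sun=6)
Days before February (Jan): 31; offset = 31 + 22 - 1 = 52
Weekday index = (5 + 52) mod 7 = 1

Day of the week: Tuesday


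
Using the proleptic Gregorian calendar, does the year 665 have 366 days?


Gregorian leap year rule: divisible by 4, but not by 100, unless also by 400.
665 is not divisible by 4 -> not a leap year

No


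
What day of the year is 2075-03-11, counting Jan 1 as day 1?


Date: March 11, 2075
Days in months 1 through 2: 59
Plus 11 days in March

Day of year: 70


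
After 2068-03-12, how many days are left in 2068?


Day of year: 72 of 366
Remaining = 366 - 72

294 days


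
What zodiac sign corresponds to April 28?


Date: April 28
Conventional tropical zodiac dates: Taurus from April 20 onward; Gemini starts May 21
April 28 falls within the Taurus range

Taurus


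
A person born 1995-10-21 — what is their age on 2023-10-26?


Birth: 1995-10-21
Reference: 2023-10-26
Year difference: 2023 - 1995 = 28

28 years old


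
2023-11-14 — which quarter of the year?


Month: November (month 11)
Q1: Jan-Mar, Q2: Apr-Jun, Q3: Jul-Sep, Q4: Oct-Dec

Q4


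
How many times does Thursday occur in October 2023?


October 2023 has 31 days
Anchor: Jan 1, 2023. With p = 2023 - 1 = 2022: (p + p//4 - p//100 + p//400) mod 7 = (2022 + 505 - 20 + 5) mod 7 = 2512 mod 7 = 6 -> Sunday (Mon=0 ... Sun=6)
Days before October (Jan-Sep): 273; October 1 index = (6 + 273) mod 7 = 6 -> Sunday
First Thursday is October 5
Thursdays: 5, 12, 19, 26

4 Thursdays


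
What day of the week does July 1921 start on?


Target: July 1, 1921
Anchor: Jan 1, 1921. With p = 1921 - 1 = 1920: (p + p//4 - p//100 + p//400) mod 7 = (1920 + 480 - 19 + 4) mod 7 = 2385 mod 7 = 5 -> Saturday (Mon=0 ... Sun=6)
Days before July (Jan-Jun): 181 days
Weekday index = (5 + 181) mod 7 = 4

Friday


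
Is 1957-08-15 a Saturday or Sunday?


Anchor: Jan 1, 1957. With p = 1957 - 1 = 1956: (p + p//4 - p//100 + p//400) mod 7 = (1956 + 489 - 19 + 4) mod 7 = 2430 mod 7 = 1 -> Tuesday (Mon=0 ... Sun=6)
Day of year: 227; offset = 226
Weekday index = (1 + 226) mod 7 = 3 -> Thursday
Weekend days: Saturday, Sunday

No


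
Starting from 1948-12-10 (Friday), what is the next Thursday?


Current: Friday
Target: Thursday
Days ahead: 6

Next Thursday: 1948-12-16


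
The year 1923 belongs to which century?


Century = (year - 1) // 100 + 1
= (1923 - 1) // 100 + 1
= 1922 // 100 + 1
= 19 + 1

20th century


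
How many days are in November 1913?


November 1913

30 days


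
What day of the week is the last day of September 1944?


September 1944 has 30 days
Anchor: Jan 1, 1944. With p = 1944 - 1 = 1943: (p + p//4 - p//100 + p//400) mod 7 = (1943 + 485 - 19 + 4) mod 7 = 2413 mod 7 = 5 -> Saturday (Mon=0 ... Sun=6)
Days before September (Jan-Aug): 244; September 1 index = (5 + 244) mod 7 = 4 -> Friday
Last day offset: 30 - 1 = 29 days
Weekday index = (4 + 29) mod 7 = 5

Saturday, September 30


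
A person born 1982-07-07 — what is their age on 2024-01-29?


Birth: 1982-07-07
Reference: 2024-01-29
Year difference: 2024 - 1982 = 42
Birthday not yet reached in 2024, subtract 1

41 years old


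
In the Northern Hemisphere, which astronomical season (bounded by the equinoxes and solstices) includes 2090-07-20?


Date: July 20
Astronomical Summer (approx.; exact equinox/solstice day varies by year): June 21 to September 21
July 20 falls within the Summer window

Summer


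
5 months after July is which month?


July is month 7
7 + 5 = 12

December


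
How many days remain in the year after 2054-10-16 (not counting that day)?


Day of year: 289 of 365
Remaining = 365 - 289

76 days


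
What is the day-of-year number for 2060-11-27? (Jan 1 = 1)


Date: November 27, 2060
Days in months 1 through 10: 305
Plus 27 days in November

Day of year: 332


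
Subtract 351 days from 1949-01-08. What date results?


Start: 1949-01-08, subtract 351 days
Back 8 days from January 8 reaches December 31, 1948 -> 343 left
December 1948 has 31 days -> back to November 30, 1948 -> 312 left
November 1948 has 30 days -> back to October 31, 1948 -> 282 left
October 1948 has 31 days -> back to September 30, 1948 -> 251 left
September 1948 has 30 days -> back to August 31, 1948 -> 221 left
August 1948 has 31 days -> back to July 31, 1948 -> 190 left
July 1948 has 31 days -> back to June 30, 1948 -> 159 left
June 1948 has 30 days -> back to May 31, 1948 -> 129 left
May 1948 has 31 days -> back to April 30, 1948 -> 98 left
April 1948 has 30 days -> back to March 31, 1948 -> 68 left
March 1948 has 31 days -> back to February 29, 1948 -> 37 left
February 1948 has 29 days -> back to January 31, 1948 -> 8 left
January 1948: 31 - 8 = 23 -> lands on January 23

Result: 1948-01-23


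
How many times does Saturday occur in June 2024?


June 2024 has 30 days
Anchor: Jan 1, 2024. With p = 2024 - 1 = 2023: (p + p//4 - p//100 + p//400) mod 7 = (2023 + 505 - 20 + 5) mod 7 = 2513 mod 7 = 0 -> Monday (Mon=0 ... Sun=6)
Days before June (Jan-May): 152; June 1 index = (0 + 152) mod 7 = 5 -> Saturday
First Saturday is June 1
Saturdays: 1, 8, 15, 22, 29

5 Saturdays


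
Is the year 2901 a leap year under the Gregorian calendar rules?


Gregorian leap year rule: divisible by 4, but not by 100, unless also by 400.
2901 is not divisible by 4 -> not a leap year

No


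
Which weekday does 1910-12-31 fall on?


Date: December 31, 1910
Anchor: Jan 1, 1910. With p = 1910 - 1 = 1909: (p + p//4 - p//100 + p//400) mod 7 = (1909 + 477 - 19 + 4) mod 7 = 2371 mod 7 = 5 -> Saturday (Mon=0 ... Sun=6)
Days before December (Jan-Nov): 334; offset = 334 + 31 - 1 = 364
Weekday index = (5 + 364) mod 7 = 5

Day of the week: Saturday


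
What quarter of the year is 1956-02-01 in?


Month: February (month 2)
Q1: Jan-Mar, Q2: Apr-Jun, Q3: Jul-Sep, Q4: Oct-Dec

Q1


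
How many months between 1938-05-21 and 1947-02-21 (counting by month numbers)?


From May 1938 to February 1947
9 years * 12 = 108 months, minus 3 months = 105

105 months


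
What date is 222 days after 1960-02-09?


Start: 1960-02-09, add 222 days
February 1960 has 29 days: 29 - 9 = 20 days to February 29 -> 202 left
March 1960 has 31 days -> 171 left
April 1960 has 30 days -> 141 left
May 1960 has 31 days -> 110 left
June 1960 has 30 days -> 80 left
July 1960 has 31 days -> 49 left
August 1960 has 31 days -> 18 left
September 1960: 18 <= 30 -> lands on September 18

Result: 1960-09-18


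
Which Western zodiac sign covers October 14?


Date: October 14
Conventional tropical zodiac dates: Libra from September 23 onward; Scorpio starts October 23
October 14 falls within the Libra range

Libra


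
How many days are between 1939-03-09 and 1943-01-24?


From 1939-03-09 to 1943-01-24
1939-03-09: days before March = 31 + 28 = 59 (1939 is not a leap year); day of year = 59 + 9 = 68
1943-01-24: day of year = 24
Rest of 1939: 365 - 68 = 297
Full years 1940 (366), 1941 (365), 1942 (365): 1096
Total = 297 + 1096 + 24 = 1417

1417 days


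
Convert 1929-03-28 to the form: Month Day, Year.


ISO 1929-03-28 parses as year=1929, month=03, day=28
Month 3 -> March

March 28, 1929


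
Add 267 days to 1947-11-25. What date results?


Start: 1947-11-25, add 267 days
November 1947 has 30 days: 30 - 25 = 5 days to November 30 -> 262 left
December 1947 has 31 days -> 231 left
January 1948 has 31 days -> 200 left
February 1948 has 29 days -> 171 left
March 1948 has 31 days -> 140 left
April 1948 has 30 days -> 110 left
May 1948 has 31 days -> 79 left
June 1948 has 30 days -> 49 left
July 1948 has 31 days -> 18 left
August 1948: 18 <= 31 -> lands on August 18

Result: 1948-08-18


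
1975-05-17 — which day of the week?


Date: May 17, 1975
Anchor: Jan 1, 1975. With p = 1975 - 1 = 1974: (p + p//4 - p//100 + p//400) mod 7 = (1974 + 493 - 19 + 4) mod 7 = 2452 mod 7 = 2 -> Wednesday (Mon=0 ... Sun=6)
Days before May (Jan-Apr): 120; offset = 120 + 17 - 1 = 136
Weekday index = (2 + 136) mod 7 = 5

Day of the week: Saturday


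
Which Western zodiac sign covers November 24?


Date: November 24
Conventional tropical zodiac dates: Sagittarius from November 22 onward; Capricorn starts December 22
November 24 falls within the Sagittarius range

Sagittarius


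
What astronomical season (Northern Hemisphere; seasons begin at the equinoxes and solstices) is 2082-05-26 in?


Date: May 26
Astronomical Spring (approx.; exact equinox/solstice day varies by year): March 20 to June 20
May 26 falls within the Spring window

Spring


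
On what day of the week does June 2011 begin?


Target: June 1, 2011
Anchor: Jan 1, 2011. With p = 2011 - 1 = 2010: (p + p//4 - p//100 + p//400) mod 7 = (2010 + 502 - 20 + 5) mod 7 = 2497 mod 7 = 5 -> Saturday (Mon=0 ... Sun=6)
Days before June (Jan-May): 151 days
Weekday index = (5 + 151) mod 7 = 2

Wednesday


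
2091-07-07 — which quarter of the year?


Month: July (month 7)
Q1: Jan-Mar, Q2: Apr-Jun, Q3: Jul-Sep, Q4: Oct-Dec

Q3


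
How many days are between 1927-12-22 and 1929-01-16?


From 1927-12-22 to 1929-01-16
1927-12-22: days before December = 31 + 28 + 31 + 30 + 31 + 30 + 31 + 31 + 30 + 31 + 30 = 334 (1927 is not a leap year); day of year = 334 + 22 = 356
1929-01-16: day of year = 16
Rest of 1927: 365 - 356 = 9
Full years 1928 (366): 366
Total = 9 + 366 + 16 = 391

391 days


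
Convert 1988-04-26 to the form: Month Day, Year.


ISO 1988-04-26 parses as year=1988, month=04, day=26
Month 4 -> April

April 26, 1988


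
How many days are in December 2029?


December 2029

31 days


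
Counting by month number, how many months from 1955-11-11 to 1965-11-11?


From November 1955 to November 1965
10 years * 12 = 120 months = 120

120 months


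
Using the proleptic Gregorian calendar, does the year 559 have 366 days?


Gregorian leap year rule: divisible by 4, but not by 100, unless also by 400.
559 is not divisible by 4 -> not a leap year

No


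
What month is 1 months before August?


August is month 8
8 - 1 = 7

July


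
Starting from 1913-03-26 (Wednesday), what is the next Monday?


Current: Wednesday
Target: Monday
Days ahead: 5

Next Monday: 1913-03-31


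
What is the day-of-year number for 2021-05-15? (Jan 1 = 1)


Date: May 15, 2021
Days in months 1 through 4: 120
Plus 15 days in May

Day of year: 135


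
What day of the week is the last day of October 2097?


October 2097 has 31 days
Anchor: Jan 1, 2097. With p = 2097 - 1 = 2096: (p + p//4 - p//100 + p//400) mod 7 = (2096 + 524 - 20 + 5) mod 7 = 2605 mod 7 = 1 -> Tuesday (Mon=0 ... Sun=6)
Days before October (Jan-Sep): 273; October 1 index = (1 + 273) mod 7 = 1 -> Tuesday
Last day offset: 31 - 1 = 30 days
Weekday index = (1 + 30) mod 7 = 3

Thursday, October 31


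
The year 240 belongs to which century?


Century = (year - 1) // 100 + 1
= (240 - 1) // 100 + 1
= 239 // 100 + 1
= 2 + 1

3rd century


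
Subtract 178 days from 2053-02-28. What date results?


Start: 2053-02-28, subtract 178 days
Back 28 days from February 28 reaches January 31, 2053 -> 150 left
January 2053 has 31 days -> back to December 31, 2052 -> 119 left
December 2052 has 31 days -> back to November 30, 2052 -> 88 left
November 2052 has 30 days -> back to October 31, 2052 -> 58 left
October 2052 has 31 days -> back to September 30, 2052 -> 27 left
September 2052: 30 - 27 = 3 -> lands on September 3

Result: 2052-09-03


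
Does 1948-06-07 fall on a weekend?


Anchor: Jan 1, 1948. With p = 1948 - 1 = 1947: (p + p//4 - p//100 + p//400) mod 7 = (1947 + 486 - 19 + 4) mod 7 = 2418 mod 7 = 3 -> Thursday (Mon=0 ... Sun=6)
Day of year: 159; offset = 158
Weekday index = (3 + 158) mod 7 = 0 -> Monday
Weekend days: Saturday, Sunday

No


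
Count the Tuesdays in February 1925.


February 1925 has 28 days
Anchor: Jan 1, 1925. With p = 1925 - 1 = 1924: (p + p//4 - p//100 + p//400) mod 7 = (1924 + 481 - 19 + 4) mod 7 = 2390 mod 7 = 3 -> Thursday (Mon=0 ... Sun=6)
Days before February (Jan): 31; February 1 index = (3 + 31) mod 7 = 6 -> Sunday
First Tuesday is February 3
Tuesdays: 3, 10, 17, 24

4 Tuesdays


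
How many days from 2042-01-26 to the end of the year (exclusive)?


Day of year: 26 of 365
Remaining = 365 - 26

339 days


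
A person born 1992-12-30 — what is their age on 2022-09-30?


Birth: 1992-12-30
Reference: 2022-09-30
Year difference: 2022 - 1992 = 30
Birthday not yet reached in 2022, subtract 1

29 years old


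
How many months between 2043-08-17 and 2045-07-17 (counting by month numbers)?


From August 2043 to July 2045
2 years * 12 = 24 months, minus 1 month = 23

23 months


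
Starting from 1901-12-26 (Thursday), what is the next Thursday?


Current: Thursday
Target: Thursday
Days ahead: 7

Next Thursday: 1902-01-02


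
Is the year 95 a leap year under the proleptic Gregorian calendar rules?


Gregorian leap year rule: divisible by 4, but not by 100, unless also by 400.
95 is not divisible by 4 -> not a leap year

No


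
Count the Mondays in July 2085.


July 2085 has 31 days
Anchor: Jan 1, 2085. With p = 2085 - 1 = 2084: (p + p//4 - p//100 + p//400) mod 7 = (2084 + 521 - 20 + 5) mod 7 = 2590 mod 7 = 0 -> Monday (Mon=0 ... Sun=6)
Days before July (Jan-Jun): 181; July 1 index = (0 + 181) mod 7 = 6 -> Sunday
First Monday is July 2
Mondays: 2, 9, 16, 23, 30

5 Mondays


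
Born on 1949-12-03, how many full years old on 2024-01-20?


Birth: 1949-12-03
Reference: 2024-01-20
Year difference: 2024 - 1949 = 75
Birthday not yet reached in 2024, subtract 1

74 years old


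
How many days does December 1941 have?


December 1941

31 days


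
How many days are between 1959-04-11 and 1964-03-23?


From 1959-04-11 to 1964-03-23
1959-04-11: days before April = 31 + 28 + 31 = 90 (1959 is not a leap year); day of year = 90 + 11 = 101
1964-03-23: days before March = 31 + 29 = 60 (1964 is a leap year); day of year = 60 + 23 = 83
Rest of 1959: 365 - 101 = 264
Full years 1960 (366), 1961 (365), 1962 (365), 1963 (365): 1461
Total = 264 + 1461 + 83 = 1808

1808 days


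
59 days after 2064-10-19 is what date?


Start: 2064-10-19, add 59 days
October 2064 has 31 days: 31 - 19 = 12 days to October 31 -> 47 left
November 2064 has 30 days -> 17 left
December 2064: 17 <= 31 -> lands on December 17

Result: 2064-12-17


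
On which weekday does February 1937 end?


February 1937 has 28 days
Anchor: Jan 1, 1937. With p = 1937 - 1 = 1936: (p + p//4 - p//100 + p//400) mod 7 = (1936 + 484 - 19 + 4) mod 7 = 2405 mod 7 = 4 -> Friday (Mon=0 ... Sun=6)
Days before February (Jan): 31; February 1 index = (4 + 31) mod 7 = 0 -> Monday
Last day offset: 28 - 1 = 27 days
Weekday index = (0 + 27) mod 7 = 6

Sunday, February 28


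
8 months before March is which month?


March is month 3
3 - 8 = -5; wrap: -5 + 12 = 7

July


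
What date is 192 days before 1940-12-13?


Start: 1940-12-13, subtract 192 days
Back 13 days from December 13 reaches November 30, 1940 -> 179 left
November 1940 has 30 days -> back to October 31, 1940 -> 149 left
October 1940 has 31 days -> back to September 30, 1940 -> 118 left
September 1940 has 30 days -> back to August 31, 1940 -> 88 left
August 1940 has 31 days -> back to July 31, 1940 -> 57 left
July 1940 has 31 days -> back to June 30, 1940 -> 26 left
June 1940: 30 - 26 = 4 -> lands on June 4

Result: 1940-06-04


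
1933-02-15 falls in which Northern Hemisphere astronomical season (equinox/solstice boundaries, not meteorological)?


Date: February 15
Astronomical Winter (approx.; exact equinox/solstice day varies by year): December 21 to March 19
February 15 falls within the Winter window

Winter


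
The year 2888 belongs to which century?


Century = (year - 1) // 100 + 1
= (2888 - 1) // 100 + 1
= 2887 // 100 + 1
= 28 + 1

29th century


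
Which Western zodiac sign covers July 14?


Date: July 14
Conventional tropical zodiac dates: Cancer from June 21 onward; Leo starts July 23
July 14 falls within the Cancer range

Cancer


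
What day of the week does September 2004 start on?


Target: September 1, 2004
Anchor: Jan 1, 2004. With p = 2004 - 1 = 2003: (p + p//4 - p//100 + p//400) mod 7 = (2003 + 500 - 20 + 5) mod 7 = 2488 mod 7 = 3 -> Thursday (Mon=0 ... Sun=6)
Days before September (Jan-Aug): 244 days
Weekday index = (3 + 244) mod 7 = 2

Wednesday


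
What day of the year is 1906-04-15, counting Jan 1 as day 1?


Date: April 15, 1906
Days in months 1 through 3: 90
Plus 15 days in April

Day of year: 105


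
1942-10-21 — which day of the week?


Date: October 21, 1942
Anchor: Jan 1, 1942. With p = 1942 - 1 = 1941: (p + p//4 - p//100 + p//400) mod 7 = (1941 + 485 - 19 + 4) mod 7 = 2411 mod 7 = 3 -> Thursday (Mon=0 ... Sun=6)
Days before October (Jan-Sep): 273; offset = 273 + 21 - 1 = 293
Weekday index = (3 + 293) mod 7 = 2

Day of the week: Wednesday


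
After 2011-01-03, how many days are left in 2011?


Day of year: 3 of 365
Remaining = 365 - 3

362 days


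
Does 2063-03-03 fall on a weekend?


Anchor: Jan 1, 2063. With p = 2063 - 1 = 2062: (p + p//4 - p//100 + p//400) mod 7 = (2062 + 515 - 20 + 5) mod 7 = 2562 mod 7 = 0 -> Monday (Mon=0 ... Sun=6)
Day of year: 62; offset = 61
Weekday index = (0 + 61) mod 7 = 5 -> Saturday
Weekend days: Saturday, Sunday

Yes


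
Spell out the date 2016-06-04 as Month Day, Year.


ISO 2016-06-04 parses as year=2016, month=06, day=04
Month 6 -> June

June 4, 2016


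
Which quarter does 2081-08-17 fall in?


Month: August (month 8)
Q1: Jan-Mar, Q2: Apr-Jun, Q3: Jul-Sep, Q4: Oct-Dec

Q3


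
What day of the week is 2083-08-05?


Date: August 5, 2083
Anchor: Jan 1, 2083. With p = 2083 - 1 = 2082: (p + p//4 - p//100 + p//400) mod 7 = (2082 + 520 - 20 + 5) mod 7 = 2587 mod 7 = 4 -> Friday (Mon=0 ... Sun=6)
Days before August (Jan-Jul): 212; offset = 212 + 5 - 1 = 216
Weekday index = (4 + 216) mod 7 = 3

Day of the week: Thursday


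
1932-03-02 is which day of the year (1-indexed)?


Date: March 2, 1932
Days in months 1 through 2: 60
Plus 2 days in March

Day of year: 62


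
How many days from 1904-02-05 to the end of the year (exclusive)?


Day of year: 36 of 366
Remaining = 366 - 36

330 days


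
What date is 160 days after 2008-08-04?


Start: 2008-08-04, add 160 days
August 2008 has 31 days: 31 - 4 = 27 days to August 31 -> 133 left
September 2008 has 30 days -> 103 left
October 2008 has 31 days -> 72 left
November 2008 has 30 days -> 42 left
December 2008 has 31 days -> 11 left
January 2009: 11 <= 31 -> lands on January 11

Result: 2009-01-11
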